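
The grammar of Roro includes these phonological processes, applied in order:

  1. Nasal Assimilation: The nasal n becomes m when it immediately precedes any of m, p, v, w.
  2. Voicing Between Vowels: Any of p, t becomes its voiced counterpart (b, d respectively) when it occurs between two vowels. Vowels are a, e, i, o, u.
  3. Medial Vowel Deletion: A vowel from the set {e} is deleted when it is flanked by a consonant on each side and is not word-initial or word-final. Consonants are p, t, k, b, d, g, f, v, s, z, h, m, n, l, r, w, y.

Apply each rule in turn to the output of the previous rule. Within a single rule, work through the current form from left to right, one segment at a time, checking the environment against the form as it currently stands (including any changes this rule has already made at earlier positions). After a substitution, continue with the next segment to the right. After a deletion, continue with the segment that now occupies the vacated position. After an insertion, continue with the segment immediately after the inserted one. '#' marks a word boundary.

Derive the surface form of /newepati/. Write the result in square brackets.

1 Nasal Assimilation: no change — [newepati]
2 Voicing Between Vowels: [newepati] → [newebadi]
3 Medial Vowel Deletion: [newebadi] → [nwbadi]

[nwbadi]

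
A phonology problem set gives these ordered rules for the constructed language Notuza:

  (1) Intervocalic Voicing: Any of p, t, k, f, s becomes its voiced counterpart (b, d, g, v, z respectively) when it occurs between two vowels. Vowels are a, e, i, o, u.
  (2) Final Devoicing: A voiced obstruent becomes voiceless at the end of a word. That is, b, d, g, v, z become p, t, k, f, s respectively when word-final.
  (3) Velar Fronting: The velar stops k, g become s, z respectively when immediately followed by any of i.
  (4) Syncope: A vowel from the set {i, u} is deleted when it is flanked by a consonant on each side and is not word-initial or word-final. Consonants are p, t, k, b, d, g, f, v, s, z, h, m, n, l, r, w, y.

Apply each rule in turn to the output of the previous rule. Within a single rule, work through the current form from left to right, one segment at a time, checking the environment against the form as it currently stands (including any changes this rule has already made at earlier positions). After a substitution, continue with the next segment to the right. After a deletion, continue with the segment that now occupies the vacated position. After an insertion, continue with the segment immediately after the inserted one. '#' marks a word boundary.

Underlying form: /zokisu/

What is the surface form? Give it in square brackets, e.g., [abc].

[zozzu]

(1) Intervocalic Voicing: [zokisu] → [zogizu]
(2) Final Devoicing: no change — [zogizu]
(3) Velar Fronting: [zogizu] → [zozizu]
(4) Syncope: [zozizu] → [zozzu]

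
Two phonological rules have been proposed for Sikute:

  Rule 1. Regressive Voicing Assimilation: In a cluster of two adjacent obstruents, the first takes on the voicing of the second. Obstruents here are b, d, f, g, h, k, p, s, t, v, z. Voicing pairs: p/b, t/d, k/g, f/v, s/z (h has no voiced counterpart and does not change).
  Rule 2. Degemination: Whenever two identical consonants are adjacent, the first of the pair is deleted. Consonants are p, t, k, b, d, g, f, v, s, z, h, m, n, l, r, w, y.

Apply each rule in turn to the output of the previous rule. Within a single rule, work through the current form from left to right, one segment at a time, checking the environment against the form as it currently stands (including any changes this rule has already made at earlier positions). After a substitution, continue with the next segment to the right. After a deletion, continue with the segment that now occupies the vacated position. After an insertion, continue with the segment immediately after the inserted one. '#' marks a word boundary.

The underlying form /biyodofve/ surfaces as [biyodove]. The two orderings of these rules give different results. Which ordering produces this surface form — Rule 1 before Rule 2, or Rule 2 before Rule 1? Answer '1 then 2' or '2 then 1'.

1 then 2

Order 1 then 2:
  1 Regressive Voicing Assimilation: [biyodofve] → [biyodovve]
  2 Degemination: [biyodovve] → [biyodove]
  result: [biyodove]
Order 2 then 1:
  2 Degemination: no change — [biyodofve]
  1 Regressive Voicing Assimilation: [biyodofve] → [biyodovve]
  result: [biyodovve]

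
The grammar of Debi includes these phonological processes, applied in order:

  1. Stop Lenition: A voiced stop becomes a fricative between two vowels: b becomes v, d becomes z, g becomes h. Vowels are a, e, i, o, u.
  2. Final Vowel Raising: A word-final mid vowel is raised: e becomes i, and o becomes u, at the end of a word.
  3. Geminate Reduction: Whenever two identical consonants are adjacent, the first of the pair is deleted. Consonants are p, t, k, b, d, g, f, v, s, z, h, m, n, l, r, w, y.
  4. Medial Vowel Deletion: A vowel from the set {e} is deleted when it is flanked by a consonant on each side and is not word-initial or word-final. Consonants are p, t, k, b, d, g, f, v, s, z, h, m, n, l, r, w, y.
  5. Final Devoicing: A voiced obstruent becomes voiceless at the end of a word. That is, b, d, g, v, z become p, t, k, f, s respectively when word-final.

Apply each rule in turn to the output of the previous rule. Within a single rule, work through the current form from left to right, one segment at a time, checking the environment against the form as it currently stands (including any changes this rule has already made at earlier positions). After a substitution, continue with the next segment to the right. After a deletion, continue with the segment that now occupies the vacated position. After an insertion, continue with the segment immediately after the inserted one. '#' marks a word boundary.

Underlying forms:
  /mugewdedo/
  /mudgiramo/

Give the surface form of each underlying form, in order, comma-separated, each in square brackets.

/mugewdedo/:
  1 Stop Lenition: [mugewdedo] → [muhewdezo]
  2 Final Vowel Raising: [muhewdezo] → [muhewdezu]
  3 Geminate Reduction: no change — [muhewdezu]
  4 Medial Vowel Deletion: [muhewdezu] → [muhwdzu]
  5 Final Devoicing: no change — [muhwdzu]
/mudgiramo/:
  1 Stop Lenition: no change — [mudgiramo]
  2 Final Vowel Raising: [mudgiramo] → [mudgiramu]
  3 Geminate Reduction: no change — [mudgiramu]
  4 Medial Vowel Deletion: no change — [mudgiramu]
  5 Final Devoicing: no change — [mudgiramu]

[muhwdzu], [mudgiramu]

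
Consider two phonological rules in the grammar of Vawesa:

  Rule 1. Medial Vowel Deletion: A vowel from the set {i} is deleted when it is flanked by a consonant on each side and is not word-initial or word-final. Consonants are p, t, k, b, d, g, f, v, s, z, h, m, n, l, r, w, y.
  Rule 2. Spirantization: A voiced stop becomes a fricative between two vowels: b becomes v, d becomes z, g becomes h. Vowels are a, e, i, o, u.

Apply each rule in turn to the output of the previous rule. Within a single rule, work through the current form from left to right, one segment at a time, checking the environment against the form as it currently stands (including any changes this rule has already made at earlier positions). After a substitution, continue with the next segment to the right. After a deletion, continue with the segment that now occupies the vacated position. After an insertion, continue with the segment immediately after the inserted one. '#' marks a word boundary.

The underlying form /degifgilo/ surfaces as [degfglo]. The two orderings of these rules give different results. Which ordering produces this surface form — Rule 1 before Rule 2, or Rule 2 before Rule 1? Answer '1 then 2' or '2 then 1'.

Order 1 then 2:
  1 Medial Vowel Deletion: [degifgilo] → [degfglo]
  2 Spirantization: no change — [degfglo]
  result: [degfglo]
Order 2 then 1:
  2 Spirantization: [degifgilo] → [dehifgilo]
  1 Medial Vowel Deletion: [dehifgilo] → [dehfglo]
  result: [dehfglo]

1 then 2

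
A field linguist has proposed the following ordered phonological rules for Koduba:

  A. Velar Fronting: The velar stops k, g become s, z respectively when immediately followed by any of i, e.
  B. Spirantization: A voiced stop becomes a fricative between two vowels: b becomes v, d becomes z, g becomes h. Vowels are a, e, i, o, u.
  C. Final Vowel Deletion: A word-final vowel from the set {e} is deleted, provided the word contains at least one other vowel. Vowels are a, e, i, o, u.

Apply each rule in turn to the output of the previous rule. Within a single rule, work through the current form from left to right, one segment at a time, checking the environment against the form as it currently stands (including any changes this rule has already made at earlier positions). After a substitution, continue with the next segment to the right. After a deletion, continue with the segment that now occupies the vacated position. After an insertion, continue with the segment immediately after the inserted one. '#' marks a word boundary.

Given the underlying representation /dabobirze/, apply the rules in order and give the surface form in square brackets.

A Velar Fronting: no change — [dabobirze]
B Spirantization: [dabobirze] → [davovirze]
C Final Vowel Deletion: [davovirze] → [davovirz]

[davovirz]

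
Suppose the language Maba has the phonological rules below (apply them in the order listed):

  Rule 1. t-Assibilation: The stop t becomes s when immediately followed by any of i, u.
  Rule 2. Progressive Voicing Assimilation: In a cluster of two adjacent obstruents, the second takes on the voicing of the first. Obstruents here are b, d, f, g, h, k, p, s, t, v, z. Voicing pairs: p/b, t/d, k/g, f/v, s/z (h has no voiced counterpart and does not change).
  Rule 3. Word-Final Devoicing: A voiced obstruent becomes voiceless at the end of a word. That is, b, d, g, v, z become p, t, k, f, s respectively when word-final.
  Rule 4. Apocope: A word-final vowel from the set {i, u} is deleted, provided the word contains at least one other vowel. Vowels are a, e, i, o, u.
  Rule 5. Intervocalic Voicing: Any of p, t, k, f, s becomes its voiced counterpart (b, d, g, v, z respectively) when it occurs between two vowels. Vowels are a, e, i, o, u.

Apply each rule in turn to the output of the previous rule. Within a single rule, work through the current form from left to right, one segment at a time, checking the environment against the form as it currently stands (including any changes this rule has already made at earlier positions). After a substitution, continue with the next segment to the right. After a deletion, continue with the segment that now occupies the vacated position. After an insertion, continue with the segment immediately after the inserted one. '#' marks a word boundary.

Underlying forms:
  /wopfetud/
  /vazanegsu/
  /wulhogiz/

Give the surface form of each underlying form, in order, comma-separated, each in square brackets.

[wopfezut], [vazanegz], [wulhogis]

/wopfetud/:
  Rule 1 t-Assibilation: [wopfetud] → [wopfesud]
  Rule 2 Progressive Voicing Assimilation: no change — [wopfesud]
  Rule 3 Word-Final Devoicing: [wopfesud] → [wopfesut]
  Rule 4 Apocope: no change — [wopfesut]
  Rule 5 Intervocalic Voicing: [wopfesut] → [wopfezut]
/vazanegsu/:
  Rule 1 t-Assibilation: no change — [vazanegsu]
  Rule 2 Progressive Voicing Assimilation: [vazanegsu] → [vazanegzu]
  Rule 3 Word-Final Devoicing: no change — [vazanegzu]
  Rule 4 Apocope: [vazanegzu] → [vazanegz]
  Rule 5 Intervocalic Voicing: no change — [vazanegz]
/wulhogiz/:
  Rule 1 t-Assibilation: no change — [wulhogiz]
  Rule 2 Progressive Voicing Assimilation: no change — [wulhogiz]
  Rule 3 Word-Final Devoicing: [wulhogiz] → [wulhogis]
  Rule 4 Apocope: no change — [wulhogis]
  Rule 5 Intervocalic Voicing: no change — [wulhogis]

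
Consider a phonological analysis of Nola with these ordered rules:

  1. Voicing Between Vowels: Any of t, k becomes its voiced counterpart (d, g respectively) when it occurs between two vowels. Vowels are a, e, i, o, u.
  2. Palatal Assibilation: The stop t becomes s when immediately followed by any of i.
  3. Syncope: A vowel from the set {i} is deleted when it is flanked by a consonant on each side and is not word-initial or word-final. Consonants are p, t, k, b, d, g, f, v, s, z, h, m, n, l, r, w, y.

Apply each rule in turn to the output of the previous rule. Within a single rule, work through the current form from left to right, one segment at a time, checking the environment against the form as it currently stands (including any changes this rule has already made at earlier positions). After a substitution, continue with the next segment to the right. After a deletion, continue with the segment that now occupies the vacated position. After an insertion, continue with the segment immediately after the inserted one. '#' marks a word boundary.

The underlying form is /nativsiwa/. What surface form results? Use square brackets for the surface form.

[nadvswa]

1 Voicing Between Vowels: [nativsiwa] → [nadivsiwa]
2 Palatal Assibilation: no change — [nadivsiwa]
3 Syncope: [nadivsiwa] → [nadvswa]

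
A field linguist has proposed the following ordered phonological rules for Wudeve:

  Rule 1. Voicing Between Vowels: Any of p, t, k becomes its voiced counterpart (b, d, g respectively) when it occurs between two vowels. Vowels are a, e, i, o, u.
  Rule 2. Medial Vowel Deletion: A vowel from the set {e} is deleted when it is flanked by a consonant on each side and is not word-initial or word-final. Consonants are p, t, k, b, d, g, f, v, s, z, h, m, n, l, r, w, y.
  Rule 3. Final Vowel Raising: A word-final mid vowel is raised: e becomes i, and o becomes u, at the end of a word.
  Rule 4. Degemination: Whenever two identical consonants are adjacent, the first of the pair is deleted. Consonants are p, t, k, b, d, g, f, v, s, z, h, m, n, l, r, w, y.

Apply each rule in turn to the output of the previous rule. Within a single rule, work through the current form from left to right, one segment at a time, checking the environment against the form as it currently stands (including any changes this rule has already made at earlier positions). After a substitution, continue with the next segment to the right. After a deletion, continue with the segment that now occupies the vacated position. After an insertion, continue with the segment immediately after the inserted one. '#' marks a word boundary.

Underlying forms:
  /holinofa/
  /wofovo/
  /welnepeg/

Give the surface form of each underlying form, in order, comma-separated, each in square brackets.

[holinofa], [wofovu], [wlnbg]

/holinofa/:
  Rule 1 Voicing Between Vowels: no change — [holinofa]
  Rule 2 Medial Vowel Deletion: no change — [holinofa]
  Rule 3 Final Vowel Raising: no change — [holinofa]
  Rule 4 Degemination: no change — [holinofa]
/wofovo/:
  Rule 1 Voicing Between Vowels: no change — [wofovo]
  Rule 2 Medial Vowel Deletion: no change — [wofovo]
  Rule 3 Final Vowel Raising: [wofovo] → [wofovu]
  Rule 4 Degemination: no change — [wofovu]
/welnepeg/:
  Rule 1 Voicing Between Vowels: [welnepeg] → [welnebeg]
  Rule 2 Medial Vowel Deletion: [welnebeg] → [wlnbg]
  Rule 3 Final Vowel Raising: no change — [wlnbg]
  Rule 4 Degemination: no change — [wlnbg]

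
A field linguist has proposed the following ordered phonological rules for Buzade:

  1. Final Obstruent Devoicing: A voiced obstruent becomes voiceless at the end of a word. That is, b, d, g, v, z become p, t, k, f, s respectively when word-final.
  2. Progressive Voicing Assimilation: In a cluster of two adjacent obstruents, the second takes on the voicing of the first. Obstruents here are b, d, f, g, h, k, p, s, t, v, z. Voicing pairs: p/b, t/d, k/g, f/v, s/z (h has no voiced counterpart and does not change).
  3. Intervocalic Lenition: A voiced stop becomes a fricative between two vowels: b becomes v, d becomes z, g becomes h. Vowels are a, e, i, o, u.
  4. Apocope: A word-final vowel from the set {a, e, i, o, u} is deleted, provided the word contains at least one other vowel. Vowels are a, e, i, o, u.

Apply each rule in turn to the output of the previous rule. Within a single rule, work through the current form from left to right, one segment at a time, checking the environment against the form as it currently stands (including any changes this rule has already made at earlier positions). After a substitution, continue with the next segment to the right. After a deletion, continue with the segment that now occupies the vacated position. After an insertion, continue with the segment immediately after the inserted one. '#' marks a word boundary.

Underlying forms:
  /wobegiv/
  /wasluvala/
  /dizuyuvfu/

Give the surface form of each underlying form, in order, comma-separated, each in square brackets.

[wovehif], [wasluval], [dizuyuvv]

/wobegiv/:
  1 Final Obstruent Devoicing: [wobegiv] → [wobegif]
  2 Progressive Voicing Assimilation: no change — [wobegif]
  3 Intervocalic Lenition: [wobegif] → [wovehif]
  4 Apocope: no change — [wovehif]
/wasluvala/:
  1 Final Obstruent Devoicing: no change — [wasluvala]
  2 Progressive Voicing Assimilation: no change — [wasluvala]
  3 Intervocalic Lenition: no change — [wasluvala]
  4 Apocope: [wasluvala] → [wasluval]
/dizuyuvfu/:
  1 Final Obstruent Devoicing: no change — [dizuyuvfu]
  2 Progressive Voicing Assimilation: [dizuyuvfu] → [dizuyuvvu]
  3 Intervocalic Lenition: no change — [dizuyuvvu]
  4 Apocope: [dizuyuvvu] → [dizuyuvv]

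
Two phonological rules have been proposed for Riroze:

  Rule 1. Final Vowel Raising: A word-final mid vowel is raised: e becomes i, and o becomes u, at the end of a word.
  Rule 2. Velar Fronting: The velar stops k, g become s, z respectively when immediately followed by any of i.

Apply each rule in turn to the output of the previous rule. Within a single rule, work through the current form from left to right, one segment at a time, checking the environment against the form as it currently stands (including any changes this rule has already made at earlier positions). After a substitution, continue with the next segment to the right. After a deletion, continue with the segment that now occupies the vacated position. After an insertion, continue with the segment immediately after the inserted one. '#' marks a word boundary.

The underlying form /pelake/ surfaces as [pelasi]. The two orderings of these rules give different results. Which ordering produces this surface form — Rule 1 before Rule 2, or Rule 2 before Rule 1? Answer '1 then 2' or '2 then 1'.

1 then 2

Order 1 then 2:
  1 Final Vowel Raising: [pelake] → [pelaki]
  2 Velar Fronting: [pelaki] → [pelasi]
  result: [pelasi]
Order 2 then 1:
  2 Velar Fronting: no change — [pelake]
  1 Final Vowel Raising: [pelake] → [pelaki]
  result: [pelaki]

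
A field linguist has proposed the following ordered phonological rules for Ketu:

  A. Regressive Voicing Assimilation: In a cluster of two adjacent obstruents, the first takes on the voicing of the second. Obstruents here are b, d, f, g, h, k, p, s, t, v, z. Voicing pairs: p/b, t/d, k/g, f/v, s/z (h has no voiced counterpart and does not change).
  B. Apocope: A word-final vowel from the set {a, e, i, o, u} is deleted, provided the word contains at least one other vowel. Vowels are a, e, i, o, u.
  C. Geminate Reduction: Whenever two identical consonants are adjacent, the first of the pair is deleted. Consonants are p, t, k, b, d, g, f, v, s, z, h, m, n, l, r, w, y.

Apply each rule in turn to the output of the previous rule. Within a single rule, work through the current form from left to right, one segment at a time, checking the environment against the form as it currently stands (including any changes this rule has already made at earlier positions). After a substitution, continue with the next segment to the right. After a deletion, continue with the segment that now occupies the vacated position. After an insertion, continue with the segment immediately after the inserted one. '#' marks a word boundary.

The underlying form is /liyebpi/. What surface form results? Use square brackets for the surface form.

A Regressive Voicing Assimilation: [liyebpi] → [liyeppi]
B Apocope: [liyeppi] → [liyepp]
C Geminate Reduction: [liyepp] → [liyep]

[liyep]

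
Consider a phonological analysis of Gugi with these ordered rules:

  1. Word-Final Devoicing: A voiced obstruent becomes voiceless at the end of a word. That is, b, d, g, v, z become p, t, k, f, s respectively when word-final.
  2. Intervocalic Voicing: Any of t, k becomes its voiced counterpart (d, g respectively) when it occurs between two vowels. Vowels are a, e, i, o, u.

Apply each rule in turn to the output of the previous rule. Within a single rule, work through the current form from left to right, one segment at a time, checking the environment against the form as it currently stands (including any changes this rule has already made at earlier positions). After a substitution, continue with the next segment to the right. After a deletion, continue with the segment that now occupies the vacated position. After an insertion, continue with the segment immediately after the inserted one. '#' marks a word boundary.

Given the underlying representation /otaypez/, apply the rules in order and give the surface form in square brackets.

1 Word-Final Devoicing: [otaypez] → [otaypes]
2 Intervocalic Voicing: [otaypes] → [odaypes]

[odaypes]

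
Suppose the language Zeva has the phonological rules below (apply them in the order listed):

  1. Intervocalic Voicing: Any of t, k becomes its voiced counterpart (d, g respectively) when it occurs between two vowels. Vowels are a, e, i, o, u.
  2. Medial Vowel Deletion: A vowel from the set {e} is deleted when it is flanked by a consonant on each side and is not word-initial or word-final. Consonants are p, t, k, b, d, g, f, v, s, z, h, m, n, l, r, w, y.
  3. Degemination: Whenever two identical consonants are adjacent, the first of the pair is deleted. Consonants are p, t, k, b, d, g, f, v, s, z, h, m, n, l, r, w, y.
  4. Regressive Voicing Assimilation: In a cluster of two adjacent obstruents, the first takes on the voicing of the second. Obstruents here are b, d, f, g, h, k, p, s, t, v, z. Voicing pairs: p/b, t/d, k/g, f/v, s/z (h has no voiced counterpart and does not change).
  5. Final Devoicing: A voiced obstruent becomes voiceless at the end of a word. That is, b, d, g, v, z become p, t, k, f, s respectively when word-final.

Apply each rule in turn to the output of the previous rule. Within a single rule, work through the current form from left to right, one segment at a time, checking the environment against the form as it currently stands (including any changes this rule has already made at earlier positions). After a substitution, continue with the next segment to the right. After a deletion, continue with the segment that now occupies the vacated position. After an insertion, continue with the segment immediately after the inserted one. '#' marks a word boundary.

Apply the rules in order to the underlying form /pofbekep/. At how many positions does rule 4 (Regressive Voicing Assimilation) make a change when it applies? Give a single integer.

1 Intervocalic Voicing: [pofbekep] → [pofbegep]
2 Medial Vowel Deletion: [pofbegep] → [pofbgp]
3 Degemination: no change — [pofbgp]
4 Regressive Voicing Assimilation: [pofbgp] → [povbkp]
5 Final Devoicing: no change — [povbkp]
Rule 4 changed 2 position(s).

2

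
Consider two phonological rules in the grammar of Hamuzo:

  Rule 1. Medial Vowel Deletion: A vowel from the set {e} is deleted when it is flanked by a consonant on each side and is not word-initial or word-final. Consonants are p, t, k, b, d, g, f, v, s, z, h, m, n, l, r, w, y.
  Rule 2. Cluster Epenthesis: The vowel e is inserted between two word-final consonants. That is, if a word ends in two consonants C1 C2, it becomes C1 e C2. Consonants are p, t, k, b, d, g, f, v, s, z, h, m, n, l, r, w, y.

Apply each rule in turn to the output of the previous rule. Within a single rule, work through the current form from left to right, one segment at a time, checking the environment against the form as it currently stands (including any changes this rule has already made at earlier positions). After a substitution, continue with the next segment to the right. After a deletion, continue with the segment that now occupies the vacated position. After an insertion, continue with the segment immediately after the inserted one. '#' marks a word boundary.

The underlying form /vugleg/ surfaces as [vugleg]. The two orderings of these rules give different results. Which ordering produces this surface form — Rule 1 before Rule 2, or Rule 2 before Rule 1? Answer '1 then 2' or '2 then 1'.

1 then 2

Order 1 then 2:
  1 Medial Vowel Deletion: [vugleg] → [vuglg]
  2 Cluster Epenthesis: [vuglg] → [vugleg]
  result: [vugleg]
Order 2 then 1:
  2 Cluster Epenthesis: no change — [vugleg]
  1 Medial Vowel Deletion: [vugleg] → [vuglg]
  result: [vuglg]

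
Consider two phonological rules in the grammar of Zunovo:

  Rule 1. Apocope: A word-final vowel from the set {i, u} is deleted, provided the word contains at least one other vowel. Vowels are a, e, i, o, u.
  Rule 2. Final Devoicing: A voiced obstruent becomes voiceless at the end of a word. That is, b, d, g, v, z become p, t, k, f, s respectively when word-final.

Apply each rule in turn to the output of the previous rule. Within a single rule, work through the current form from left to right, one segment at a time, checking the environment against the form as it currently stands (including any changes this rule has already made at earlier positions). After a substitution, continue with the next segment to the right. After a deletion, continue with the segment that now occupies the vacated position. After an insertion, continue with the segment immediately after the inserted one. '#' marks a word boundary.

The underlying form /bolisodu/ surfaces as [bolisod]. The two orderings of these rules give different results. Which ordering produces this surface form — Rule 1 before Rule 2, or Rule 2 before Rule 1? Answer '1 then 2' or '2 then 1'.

2 then 1

Order 1 then 2:
  1 Apocope: [bolisodu] → [bolisod]
  2 Final Devoicing: [bolisod] → [bolisot]
  result: [bolisot]
Order 2 then 1:
  2 Final Devoicing: no change — [bolisodu]
  1 Apocope: [bolisodu] → [bolisod]
  result: [bolisod]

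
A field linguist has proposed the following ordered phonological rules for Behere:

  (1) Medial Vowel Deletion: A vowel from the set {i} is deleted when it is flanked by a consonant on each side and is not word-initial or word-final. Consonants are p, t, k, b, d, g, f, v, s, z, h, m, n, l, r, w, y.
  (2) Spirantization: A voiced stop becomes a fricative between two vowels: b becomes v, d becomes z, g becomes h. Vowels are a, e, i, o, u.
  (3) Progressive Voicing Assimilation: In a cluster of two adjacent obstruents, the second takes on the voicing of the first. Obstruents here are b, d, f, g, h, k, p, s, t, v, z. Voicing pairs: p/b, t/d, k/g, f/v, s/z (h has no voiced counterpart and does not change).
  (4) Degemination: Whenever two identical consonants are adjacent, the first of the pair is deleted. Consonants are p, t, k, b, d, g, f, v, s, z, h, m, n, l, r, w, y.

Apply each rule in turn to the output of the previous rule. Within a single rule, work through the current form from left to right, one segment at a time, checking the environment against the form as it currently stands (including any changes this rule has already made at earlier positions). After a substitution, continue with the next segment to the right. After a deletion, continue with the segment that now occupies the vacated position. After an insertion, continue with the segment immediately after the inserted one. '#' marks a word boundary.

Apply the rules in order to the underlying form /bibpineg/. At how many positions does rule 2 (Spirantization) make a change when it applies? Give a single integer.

(1) Medial Vowel Deletion: [bibpineg] → [bbpneg]
(2) Spirantization: no change — [bbpneg]
(3) Progressive Voicing Assimilation: [bbpneg] → [bbbneg]
(4) Degemination: [bbbneg] → [bneg]
Rule 2 changed 0 position(s).

0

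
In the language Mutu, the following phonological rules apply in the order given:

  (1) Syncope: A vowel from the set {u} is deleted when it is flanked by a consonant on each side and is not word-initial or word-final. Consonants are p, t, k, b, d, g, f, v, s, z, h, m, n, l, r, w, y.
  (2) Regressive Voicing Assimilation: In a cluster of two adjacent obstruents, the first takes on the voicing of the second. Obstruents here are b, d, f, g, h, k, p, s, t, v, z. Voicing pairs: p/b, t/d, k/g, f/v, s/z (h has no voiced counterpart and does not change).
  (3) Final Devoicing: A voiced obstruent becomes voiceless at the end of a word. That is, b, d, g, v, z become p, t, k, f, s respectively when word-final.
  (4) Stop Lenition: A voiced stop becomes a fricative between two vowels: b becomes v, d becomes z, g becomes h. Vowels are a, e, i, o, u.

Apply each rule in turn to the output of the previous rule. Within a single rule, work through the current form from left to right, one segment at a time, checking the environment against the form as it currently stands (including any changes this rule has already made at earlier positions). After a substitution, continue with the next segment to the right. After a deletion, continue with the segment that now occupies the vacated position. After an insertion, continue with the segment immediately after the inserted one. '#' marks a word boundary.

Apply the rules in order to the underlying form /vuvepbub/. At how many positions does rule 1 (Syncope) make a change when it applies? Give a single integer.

(1) Syncope: [vuvepbub] → [vvepbb]
(2) Regressive Voicing Assimilation: [vvepbb] → [vvebbb]
(3) Final Devoicing: [vvebbb] → [vvebbp]
(4) Stop Lenition: no change — [vvebbp]
Rule 1 changed 2 position(s).

2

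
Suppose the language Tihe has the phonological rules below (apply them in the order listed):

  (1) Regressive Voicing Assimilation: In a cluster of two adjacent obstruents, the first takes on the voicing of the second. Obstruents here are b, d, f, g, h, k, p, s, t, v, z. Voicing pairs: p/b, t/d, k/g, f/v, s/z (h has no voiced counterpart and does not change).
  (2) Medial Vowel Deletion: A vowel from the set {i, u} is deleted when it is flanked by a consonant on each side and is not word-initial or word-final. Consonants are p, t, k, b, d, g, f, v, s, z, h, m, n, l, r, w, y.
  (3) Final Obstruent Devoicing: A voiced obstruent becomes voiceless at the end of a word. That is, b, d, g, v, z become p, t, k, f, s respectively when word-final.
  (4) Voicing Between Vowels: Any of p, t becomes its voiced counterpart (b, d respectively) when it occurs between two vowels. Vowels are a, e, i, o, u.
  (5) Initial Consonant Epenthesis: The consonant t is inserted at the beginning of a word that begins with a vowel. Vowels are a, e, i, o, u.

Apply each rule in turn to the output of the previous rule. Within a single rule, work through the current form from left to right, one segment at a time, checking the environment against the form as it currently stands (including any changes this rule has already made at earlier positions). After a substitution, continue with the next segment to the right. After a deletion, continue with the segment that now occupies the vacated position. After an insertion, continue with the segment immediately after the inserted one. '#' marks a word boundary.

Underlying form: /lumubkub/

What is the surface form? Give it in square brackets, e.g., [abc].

[lmpkp]

(1) Regressive Voicing Assimilation: [lumubkub] → [lumupkub]
(2) Medial Vowel Deletion: [lumupkub] → [lmpkb]
(3) Final Obstruent Devoicing: [lmpkb] → [lmpkp]
(4) Voicing Between Vowels: no change — [lmpkp]
(5) Initial Consonant Epenthesis: no change — [lmpkp]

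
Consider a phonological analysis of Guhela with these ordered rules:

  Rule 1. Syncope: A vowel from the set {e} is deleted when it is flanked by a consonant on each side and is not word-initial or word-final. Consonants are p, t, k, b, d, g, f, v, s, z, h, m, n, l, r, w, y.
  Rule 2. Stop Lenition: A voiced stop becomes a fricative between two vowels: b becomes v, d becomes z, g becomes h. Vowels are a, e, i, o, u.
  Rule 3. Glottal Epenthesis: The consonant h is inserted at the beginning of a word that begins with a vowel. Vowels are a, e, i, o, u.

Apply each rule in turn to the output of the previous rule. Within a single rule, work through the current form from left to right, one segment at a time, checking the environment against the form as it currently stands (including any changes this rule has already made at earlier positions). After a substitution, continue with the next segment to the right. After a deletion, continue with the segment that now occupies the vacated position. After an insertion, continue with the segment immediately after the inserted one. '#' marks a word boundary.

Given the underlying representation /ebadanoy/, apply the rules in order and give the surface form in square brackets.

Rule 1 Syncope: no change — [ebadanoy]
Rule 2 Stop Lenition: [ebadanoy] → [evazanoy]
Rule 3 Glottal Epenthesis: [evazanoy] → [hevazanoy]

[hevazanoy]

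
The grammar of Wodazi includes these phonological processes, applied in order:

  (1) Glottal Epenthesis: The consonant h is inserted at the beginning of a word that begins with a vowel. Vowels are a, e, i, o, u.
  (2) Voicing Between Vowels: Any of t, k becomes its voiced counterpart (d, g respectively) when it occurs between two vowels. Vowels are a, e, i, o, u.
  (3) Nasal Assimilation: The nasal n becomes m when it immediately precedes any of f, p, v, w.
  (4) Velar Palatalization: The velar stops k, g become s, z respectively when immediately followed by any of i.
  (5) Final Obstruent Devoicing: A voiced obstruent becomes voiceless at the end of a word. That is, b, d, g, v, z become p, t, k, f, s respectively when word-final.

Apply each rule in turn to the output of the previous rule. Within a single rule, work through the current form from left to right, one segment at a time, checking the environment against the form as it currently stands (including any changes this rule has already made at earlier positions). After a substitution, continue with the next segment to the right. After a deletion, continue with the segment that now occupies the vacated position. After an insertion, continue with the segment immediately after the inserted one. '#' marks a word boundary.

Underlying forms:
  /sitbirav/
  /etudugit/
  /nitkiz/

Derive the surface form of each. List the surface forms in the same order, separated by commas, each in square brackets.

/sitbirav/:
  (1) Glottal Epenthesis: no change — [sitbirav]
  (2) Voicing Between Vowels: no change — [sitbirav]
  (3) Nasal Assimilation: no change — [sitbirav]
  (4) Velar Palatalization: no change — [sitbirav]
  (5) Final Obstruent Devoicing: [sitbirav] → [sitbiraf]
/etudugit/:
  (1) Glottal Epenthesis: [etudugit] → [hetudugit]
  (2) Voicing Between Vowels: [hetudugit] → [hedudugit]
  (3) Nasal Assimilation: no change — [hedudugit]
  (4) Velar Palatalization: [hedudugit] → [heduduzit]
  (5) Final Obstruent Devoicing: no change — [heduduzit]
/nitkiz/:
  (1) Glottal Epenthesis: no change — [nitkiz]
  (2) Voicing Between Vowels: no change — [nitkiz]
  (3) Nasal Assimilation: no change — [nitkiz]
  (4) Velar Palatalization: [nitkiz] → [nitsiz]
  (5) Final Obstruent Devoicing: [nitsiz] → [nitsis]

[sitbiraf], [heduduzit], [nitsis]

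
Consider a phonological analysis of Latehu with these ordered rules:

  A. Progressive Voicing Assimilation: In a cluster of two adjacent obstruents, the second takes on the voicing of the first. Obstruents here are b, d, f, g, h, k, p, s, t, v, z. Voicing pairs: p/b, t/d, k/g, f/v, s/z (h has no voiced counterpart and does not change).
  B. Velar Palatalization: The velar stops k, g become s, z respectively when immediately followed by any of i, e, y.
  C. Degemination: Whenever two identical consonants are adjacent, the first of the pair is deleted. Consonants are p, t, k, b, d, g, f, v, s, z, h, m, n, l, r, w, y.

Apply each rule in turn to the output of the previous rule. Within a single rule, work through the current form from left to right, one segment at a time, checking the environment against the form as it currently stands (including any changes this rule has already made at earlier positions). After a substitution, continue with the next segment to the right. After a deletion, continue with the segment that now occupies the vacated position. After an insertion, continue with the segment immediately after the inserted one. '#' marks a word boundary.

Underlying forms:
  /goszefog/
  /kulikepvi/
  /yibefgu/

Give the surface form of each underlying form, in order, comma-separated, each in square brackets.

/goszefog/:
  A Progressive Voicing Assimilation: [goszefog] → [gossefog]
  B Velar Palatalization: no change — [gossefog]
  C Degemination: [gossefog] → [gosefog]
/kulikepvi/:
  A Progressive Voicing Assimilation: [kulikepvi] → [kulikepfi]
  B Velar Palatalization: [kulikepfi] → [kulisepfi]
  C Degemination: no change — [kulisepfi]
/yibefgu/:
  A Progressive Voicing Assimilation: [yibefgu] → [yibefku]
  B Velar Palatalization: no change — [yibefku]
  C Degemination: no change — [yibefku]

[gosefog], [kulisepfi], [yibefku]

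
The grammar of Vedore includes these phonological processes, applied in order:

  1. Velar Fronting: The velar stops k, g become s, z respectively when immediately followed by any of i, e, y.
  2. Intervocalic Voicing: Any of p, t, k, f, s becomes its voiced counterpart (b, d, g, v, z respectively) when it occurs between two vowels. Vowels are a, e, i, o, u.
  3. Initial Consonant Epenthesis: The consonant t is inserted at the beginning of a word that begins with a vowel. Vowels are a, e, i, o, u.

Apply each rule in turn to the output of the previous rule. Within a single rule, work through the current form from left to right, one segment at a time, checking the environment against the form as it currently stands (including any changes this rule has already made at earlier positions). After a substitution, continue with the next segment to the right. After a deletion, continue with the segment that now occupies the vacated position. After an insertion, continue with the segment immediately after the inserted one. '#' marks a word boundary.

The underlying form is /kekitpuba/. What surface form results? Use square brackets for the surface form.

[sezitpuba]

1 Velar Fronting: [kekitpuba] → [sesitpuba]
2 Intervocalic Voicing: [sesitpuba] → [sezitpuba]
3 Initial Consonant Epenthesis: no change — [sezitpuba]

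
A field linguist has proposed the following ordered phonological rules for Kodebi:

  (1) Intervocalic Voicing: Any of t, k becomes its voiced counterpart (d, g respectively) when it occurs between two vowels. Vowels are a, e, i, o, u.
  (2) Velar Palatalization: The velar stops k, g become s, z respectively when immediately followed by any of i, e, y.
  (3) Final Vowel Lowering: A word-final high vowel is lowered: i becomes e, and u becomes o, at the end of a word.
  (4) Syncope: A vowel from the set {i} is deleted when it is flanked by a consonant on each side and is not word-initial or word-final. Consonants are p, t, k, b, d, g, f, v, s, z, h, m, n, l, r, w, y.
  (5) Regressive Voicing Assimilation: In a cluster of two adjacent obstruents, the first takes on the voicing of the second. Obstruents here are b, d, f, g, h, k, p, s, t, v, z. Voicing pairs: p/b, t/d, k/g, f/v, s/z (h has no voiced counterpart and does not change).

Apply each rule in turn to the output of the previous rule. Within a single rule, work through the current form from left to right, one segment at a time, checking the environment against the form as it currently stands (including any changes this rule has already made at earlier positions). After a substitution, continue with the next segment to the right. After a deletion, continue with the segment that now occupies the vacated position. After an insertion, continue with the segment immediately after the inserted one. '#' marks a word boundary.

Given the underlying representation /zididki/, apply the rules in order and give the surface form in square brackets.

(1) Intervocalic Voicing: no change — [zididki]
(2) Velar Palatalization: [zididki] → [zididsi]
(3) Final Vowel Lowering: [zididsi] → [zididse]
(4) Syncope: [zididse] → [zddse]
(5) Regressive Voicing Assimilation: [zddse] → [zdtse]

[zdtse]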